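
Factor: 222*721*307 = 2^1*3^1 * 7^1*37^1*103^1*307^1 = 49139034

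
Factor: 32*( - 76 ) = -2432  =  - 2^7*19^1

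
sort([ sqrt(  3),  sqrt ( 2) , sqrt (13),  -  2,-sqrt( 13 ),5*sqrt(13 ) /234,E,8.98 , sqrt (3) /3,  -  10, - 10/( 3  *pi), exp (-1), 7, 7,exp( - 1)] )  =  [ - 10, - sqrt( 13 ),-2,-10/ (3 *pi),5*sqrt(13)/234, exp(  -  1),  exp (-1),sqrt (3 )/3,sqrt(2),sqrt(3 ), E,sqrt(13),7, 7,  8.98] 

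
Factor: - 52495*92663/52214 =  - 4864344185/52214=-  2^ ( - 1)*5^1*19^1  *4877^1* 10499^1 *26107^(-1)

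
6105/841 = 7 +218/841 = 7.26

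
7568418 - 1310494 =6257924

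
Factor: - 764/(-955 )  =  2^2 *5^ (-1 )=4/5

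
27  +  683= 710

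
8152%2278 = 1318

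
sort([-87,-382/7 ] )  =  [-87,- 382/7]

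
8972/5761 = 8972/5761=1.56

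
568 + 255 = 823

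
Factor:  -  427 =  - 7^1*61^1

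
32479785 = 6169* 5265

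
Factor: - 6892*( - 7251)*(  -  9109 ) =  - 455212182228 = - 2^2*3^1*1723^1*2417^1*9109^1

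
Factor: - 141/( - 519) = 47^1*173^( - 1)= 47/173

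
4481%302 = 253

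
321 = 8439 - 8118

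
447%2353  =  447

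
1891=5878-3987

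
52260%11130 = 7740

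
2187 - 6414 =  - 4227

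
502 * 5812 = 2917624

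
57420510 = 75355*762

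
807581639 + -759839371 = 47742268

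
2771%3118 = 2771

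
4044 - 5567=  - 1523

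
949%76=37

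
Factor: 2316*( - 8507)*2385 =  - 46989775620 = - 2^2*3^3*5^1*47^1*53^1*181^1*193^1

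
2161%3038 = 2161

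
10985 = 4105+6880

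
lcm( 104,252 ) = 6552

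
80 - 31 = 49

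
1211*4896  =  5929056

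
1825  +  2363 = 4188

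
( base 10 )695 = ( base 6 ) 3115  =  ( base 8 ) 1267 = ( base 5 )10240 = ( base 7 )2012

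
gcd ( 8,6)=2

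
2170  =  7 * 310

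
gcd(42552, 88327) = 1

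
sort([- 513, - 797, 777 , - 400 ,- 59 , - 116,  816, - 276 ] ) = [- 797, - 513, - 400, - 276,-116, - 59, 777,816 ]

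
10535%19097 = 10535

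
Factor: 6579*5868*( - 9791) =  - 377987155452 = -  2^2 *3^4*17^1  *43^1*163^1*9791^1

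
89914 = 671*134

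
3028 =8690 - 5662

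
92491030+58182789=150673819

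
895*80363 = 71924885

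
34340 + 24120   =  58460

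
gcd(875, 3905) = 5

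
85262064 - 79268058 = 5994006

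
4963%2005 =953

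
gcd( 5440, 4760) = 680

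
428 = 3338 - 2910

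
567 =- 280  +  847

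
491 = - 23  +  514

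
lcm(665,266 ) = 1330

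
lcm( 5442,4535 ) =27210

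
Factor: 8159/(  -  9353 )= - 41^1*47^( - 1) = - 41/47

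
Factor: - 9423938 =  - 2^1*31^1 * 97^1*1567^1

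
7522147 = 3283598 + 4238549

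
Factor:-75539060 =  - 2^2*5^1*19^1*137^1* 1451^1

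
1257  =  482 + 775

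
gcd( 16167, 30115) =317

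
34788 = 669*52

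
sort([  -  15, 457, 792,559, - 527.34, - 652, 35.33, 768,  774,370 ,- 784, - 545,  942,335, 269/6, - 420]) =[ - 784, - 652, - 545, - 527.34, - 420,-15,35.33,  269/6  ,  335, 370, 457, 559, 768, 774,  792, 942] 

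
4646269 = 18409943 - 13763674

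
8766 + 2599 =11365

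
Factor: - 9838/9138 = - 4919/4569 = - 3^( - 1)*1523^(-1)*4919^1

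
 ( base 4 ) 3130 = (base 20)B0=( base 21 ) aa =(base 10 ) 220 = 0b11011100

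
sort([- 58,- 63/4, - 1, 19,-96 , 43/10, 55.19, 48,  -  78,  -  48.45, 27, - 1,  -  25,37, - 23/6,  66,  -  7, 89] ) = [ - 96, - 78, - 58,  -  48.45, - 25, - 63/4, - 7, - 23/6,-1, - 1, 43/10, 19,  27,  37,48,55.19,66, 89]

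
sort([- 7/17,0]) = [ - 7/17, 0 ]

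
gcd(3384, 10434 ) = 282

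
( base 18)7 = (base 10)7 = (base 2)111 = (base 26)7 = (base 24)7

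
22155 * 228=5051340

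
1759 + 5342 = 7101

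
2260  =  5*452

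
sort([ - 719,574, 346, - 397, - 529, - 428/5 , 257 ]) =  [ - 719 , - 529,-397, - 428/5,257, 346 , 574]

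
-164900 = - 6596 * 25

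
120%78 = 42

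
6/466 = 3/233 = 0.01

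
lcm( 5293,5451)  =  365217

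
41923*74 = 3102302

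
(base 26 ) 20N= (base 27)1np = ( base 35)14a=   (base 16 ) 55f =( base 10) 1375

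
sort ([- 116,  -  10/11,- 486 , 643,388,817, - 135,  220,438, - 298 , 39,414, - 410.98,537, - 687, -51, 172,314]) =[ - 687,-486, - 410.98, - 298,-135, - 116, - 51, - 10/11,39 , 172,220,314,388, 414,438, 537,643,  817]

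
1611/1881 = 179/209 = 0.86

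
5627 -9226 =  -3599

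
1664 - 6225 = - 4561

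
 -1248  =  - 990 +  - 258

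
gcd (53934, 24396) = 6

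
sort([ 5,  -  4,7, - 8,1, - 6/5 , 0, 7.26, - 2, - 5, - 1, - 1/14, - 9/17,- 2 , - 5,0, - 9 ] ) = [ - 9, - 8,  -  5,-5, - 4, - 2, - 2,-6/5, - 1, - 9/17, - 1/14,0,0, 1,  5,7, 7.26]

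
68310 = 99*690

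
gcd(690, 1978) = 46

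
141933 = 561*253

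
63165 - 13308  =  49857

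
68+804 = 872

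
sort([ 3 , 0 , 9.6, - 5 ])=[ - 5 , 0,3 , 9.6] 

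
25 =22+3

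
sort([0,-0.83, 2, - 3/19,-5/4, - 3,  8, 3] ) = [  -  3,-5/4, - 0.83, - 3/19, 0,2,  3, 8] 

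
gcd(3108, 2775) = 111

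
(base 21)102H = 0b10010001101000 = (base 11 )7003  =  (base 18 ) 1ade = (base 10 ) 9320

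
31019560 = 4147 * 7480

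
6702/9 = 744  +  2/3 = 744.67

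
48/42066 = 8/7011 = 0.00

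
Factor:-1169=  - 7^1*167^1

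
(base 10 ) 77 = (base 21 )3E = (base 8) 115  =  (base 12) 65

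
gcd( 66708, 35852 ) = 4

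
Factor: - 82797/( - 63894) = 27599/21298 = 2^( - 1)*11^1*13^1*23^( - 1 )*193^1* 463^( - 1)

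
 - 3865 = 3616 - 7481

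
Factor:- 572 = -2^2*11^1 * 13^1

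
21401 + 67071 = 88472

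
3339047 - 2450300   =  888747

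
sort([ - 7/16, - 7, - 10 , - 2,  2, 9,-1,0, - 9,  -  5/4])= [ - 10, - 9,  -  7 , - 2, - 5/4, - 1, - 7/16, 0,2, 9]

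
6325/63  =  6325/63 = 100.40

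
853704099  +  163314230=1017018329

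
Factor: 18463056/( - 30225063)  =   - 6154352/10075021=- 2^4*11^ ( - 1 )*67^1*5741^1*915911^( - 1 ) 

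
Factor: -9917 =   -  47^1*211^1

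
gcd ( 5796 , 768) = 12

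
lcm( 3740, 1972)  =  108460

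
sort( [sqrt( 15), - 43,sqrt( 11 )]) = [ -43 , sqrt( 11),sqrt ( 15)]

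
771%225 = 96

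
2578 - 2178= 400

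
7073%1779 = 1736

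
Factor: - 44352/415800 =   -  8/75  =  - 2^3* 3^( - 1 )*5^( - 2)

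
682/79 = 8+50/79 = 8.63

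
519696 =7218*72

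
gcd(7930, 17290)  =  130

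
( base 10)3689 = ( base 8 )7151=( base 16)e69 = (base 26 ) 5BN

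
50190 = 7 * 7170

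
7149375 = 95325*75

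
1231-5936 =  - 4705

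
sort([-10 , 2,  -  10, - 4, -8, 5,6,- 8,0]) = [ - 10 , - 10  , -8, - 8 , - 4,0,  2,5,6 ] 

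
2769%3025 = 2769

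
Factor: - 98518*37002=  - 2^2*3^1*7^2 * 31^1*227^1*881^1= - 3645363036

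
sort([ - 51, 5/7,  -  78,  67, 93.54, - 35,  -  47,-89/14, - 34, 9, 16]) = [ - 78, - 51, - 47, - 35,  -  34 , - 89/14, 5/7,9,16, 67,93.54] 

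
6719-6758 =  - 39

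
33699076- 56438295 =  - 22739219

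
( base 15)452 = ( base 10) 977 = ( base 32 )UH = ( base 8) 1721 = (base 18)305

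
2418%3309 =2418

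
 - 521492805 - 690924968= -1212417773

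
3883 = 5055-1172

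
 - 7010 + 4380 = -2630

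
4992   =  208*24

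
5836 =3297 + 2539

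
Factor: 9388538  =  2^1*4694269^1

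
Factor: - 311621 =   -  43^1*7247^1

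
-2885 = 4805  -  7690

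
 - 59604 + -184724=  -  244328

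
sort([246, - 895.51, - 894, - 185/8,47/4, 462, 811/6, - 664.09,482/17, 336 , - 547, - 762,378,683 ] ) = [ - 895.51,  -  894, - 762, - 664.09,  -  547,-185/8,  47/4,482/17,811/6,246,336,378,462,  683]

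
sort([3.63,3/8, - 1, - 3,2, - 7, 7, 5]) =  [ - 7, - 3, - 1,3/8, 2, 3.63, 5, 7 ] 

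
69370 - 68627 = 743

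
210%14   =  0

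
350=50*7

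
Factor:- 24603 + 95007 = 70404 = 2^2 * 3^1*5867^1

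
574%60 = 34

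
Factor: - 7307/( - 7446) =2^( - 1 )* 3^( - 1)*17^( - 1) * 73^( - 1 )*7307^1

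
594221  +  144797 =739018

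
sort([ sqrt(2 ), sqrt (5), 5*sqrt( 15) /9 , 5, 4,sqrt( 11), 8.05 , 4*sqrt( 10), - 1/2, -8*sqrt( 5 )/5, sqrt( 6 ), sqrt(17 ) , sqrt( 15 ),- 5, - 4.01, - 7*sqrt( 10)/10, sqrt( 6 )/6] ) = [- 5, - 4.01, - 8*sqrt( 5)/5, - 7 * sqrt(10 )/10, - 1/2, sqrt(6 )/6, sqrt( 2 ),  5 * sqrt( 15)/9,  sqrt(5),sqrt( 6), sqrt( 11 ), sqrt( 15), 4, sqrt(17 ), 5, 8.05, 4*  sqrt( 10)] 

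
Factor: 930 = 2^1*3^1*5^1*31^1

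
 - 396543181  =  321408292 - 717951473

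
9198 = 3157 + 6041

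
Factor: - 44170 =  - 2^1*5^1*7^1 *631^1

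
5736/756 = 7 + 37/63 = 7.59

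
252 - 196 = 56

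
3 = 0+3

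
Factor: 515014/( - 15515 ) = -2^1*5^( - 1 ) * 19^1* 29^ ( - 1 )*107^( - 1 )*13553^1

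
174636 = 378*462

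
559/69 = 8 + 7/69 = 8.10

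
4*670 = 2680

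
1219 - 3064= - 1845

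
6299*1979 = 12465721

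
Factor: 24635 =5^1 * 13^1 * 379^1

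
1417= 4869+  -  3452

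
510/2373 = 170/791= 0.21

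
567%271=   25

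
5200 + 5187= 10387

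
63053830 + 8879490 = 71933320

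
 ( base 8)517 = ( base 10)335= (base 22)f5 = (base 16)14F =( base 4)11033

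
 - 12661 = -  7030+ - 5631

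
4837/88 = 54  +  85/88 = 54.97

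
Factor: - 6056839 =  - 19^1*318781^1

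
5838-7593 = -1755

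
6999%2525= 1949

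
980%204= 164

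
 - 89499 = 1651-91150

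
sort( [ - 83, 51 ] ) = [- 83 , 51]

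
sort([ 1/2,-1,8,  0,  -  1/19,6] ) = [  -  1, - 1/19,0,1/2, 6, 8 ] 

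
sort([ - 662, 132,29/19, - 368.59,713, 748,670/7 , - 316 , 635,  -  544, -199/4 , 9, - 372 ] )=[  -  662, - 544, - 372,-368.59, - 316, - 199/4,29/19, 9, 670/7,132, 635,  713,748]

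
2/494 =1/247  =  0.00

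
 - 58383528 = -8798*6636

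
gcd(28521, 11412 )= 9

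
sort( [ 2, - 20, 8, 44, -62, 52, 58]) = [ - 62, - 20,2,8,44 , 52, 58 ]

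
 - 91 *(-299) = 27209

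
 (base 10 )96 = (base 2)1100000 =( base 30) 36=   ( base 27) 3F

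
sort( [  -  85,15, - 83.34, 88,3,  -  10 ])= [ - 85,  -  83.34, - 10  ,  3, 15, 88] 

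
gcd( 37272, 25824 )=24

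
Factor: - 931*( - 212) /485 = 2^2*5^( - 1 ) * 7^2* 19^1  *  53^1 * 97^( -1) = 197372/485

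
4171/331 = 4171/331 = 12.60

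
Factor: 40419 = 3^4* 499^1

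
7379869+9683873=17063742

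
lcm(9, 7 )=63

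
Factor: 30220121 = 30220121^1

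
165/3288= 55/1096 = 0.05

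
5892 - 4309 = 1583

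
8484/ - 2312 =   -  4 + 191/578 = - 3.67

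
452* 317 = 143284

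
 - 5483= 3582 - 9065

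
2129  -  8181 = -6052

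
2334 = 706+1628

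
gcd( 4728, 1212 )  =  12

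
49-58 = -9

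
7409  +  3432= 10841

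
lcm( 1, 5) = 5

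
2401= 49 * 49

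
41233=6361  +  34872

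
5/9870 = 1/1974 = 0.00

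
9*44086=396774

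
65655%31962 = 1731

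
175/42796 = 175/42796  =  0.00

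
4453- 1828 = 2625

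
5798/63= 92 + 2/63   =  92.03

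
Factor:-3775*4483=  - 5^2*151^1*4483^1 =-  16923325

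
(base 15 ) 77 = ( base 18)64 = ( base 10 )112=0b1110000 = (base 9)134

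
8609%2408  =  1385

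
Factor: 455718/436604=2^(-1)*3^1*7^(-1) *31^(-1)*151^1 = 453/434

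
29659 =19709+9950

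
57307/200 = 57307/200 = 286.54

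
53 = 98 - 45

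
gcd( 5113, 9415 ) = 1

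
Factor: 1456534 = 2^1*728267^1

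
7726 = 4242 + 3484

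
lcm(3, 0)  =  0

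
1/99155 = 1/99155 = 0.00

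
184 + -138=46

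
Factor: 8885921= 11^1*233^1* 3467^1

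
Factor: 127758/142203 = 398/443  =  2^1*199^1*443^( - 1)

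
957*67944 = 65022408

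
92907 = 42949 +49958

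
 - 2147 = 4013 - 6160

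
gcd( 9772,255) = 1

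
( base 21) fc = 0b101000111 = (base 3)110010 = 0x147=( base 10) 327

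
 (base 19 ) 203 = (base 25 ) 140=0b1011010101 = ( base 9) 885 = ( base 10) 725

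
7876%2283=1027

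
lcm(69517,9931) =69517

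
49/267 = 49/267 = 0.18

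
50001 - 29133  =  20868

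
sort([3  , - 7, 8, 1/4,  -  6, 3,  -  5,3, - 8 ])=[-8, - 7, - 6,-5, 1/4, 3, 3, 3,8 ]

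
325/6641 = 325/6641 = 0.05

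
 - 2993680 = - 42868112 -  -39874432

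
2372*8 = 18976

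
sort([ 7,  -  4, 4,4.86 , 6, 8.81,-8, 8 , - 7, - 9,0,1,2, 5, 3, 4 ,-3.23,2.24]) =[-9,-8,-7, - 4,-3.23, 0,1,2,2.24,3,4, 4, 4.86,5,6,7, 8, 8.81 ] 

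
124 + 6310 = 6434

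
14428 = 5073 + 9355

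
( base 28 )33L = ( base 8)4631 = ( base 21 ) 5c0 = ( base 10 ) 2457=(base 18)7a9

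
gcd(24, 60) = 12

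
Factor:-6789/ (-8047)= 3^1*13^(  -  1)*31^1*73^1*619^( -1)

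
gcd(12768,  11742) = 114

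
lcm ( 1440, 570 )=27360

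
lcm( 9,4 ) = 36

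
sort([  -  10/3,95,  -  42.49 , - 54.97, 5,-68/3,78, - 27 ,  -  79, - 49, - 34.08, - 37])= [- 79, - 54.97, - 49, - 42.49, - 37, - 34.08, - 27,-68/3, - 10/3, 5,78,95] 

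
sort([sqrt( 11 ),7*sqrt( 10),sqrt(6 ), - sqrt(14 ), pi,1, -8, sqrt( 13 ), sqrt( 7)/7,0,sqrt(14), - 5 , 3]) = [ - 8, - 5,-sqrt( 14 ),0 , sqrt( 7)/7,1,sqrt( 6),3,pi,sqrt( 11),sqrt( 13),sqrt(14 ), 7*sqrt ( 10 )]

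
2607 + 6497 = 9104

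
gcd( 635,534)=1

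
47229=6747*7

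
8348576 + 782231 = 9130807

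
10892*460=5010320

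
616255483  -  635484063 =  - 19228580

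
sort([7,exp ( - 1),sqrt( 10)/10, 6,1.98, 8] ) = [sqrt(10)/10,  exp(  -  1),1.98, 6 , 7, 8 ] 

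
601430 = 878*685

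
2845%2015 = 830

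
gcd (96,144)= 48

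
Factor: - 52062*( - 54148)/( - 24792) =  - 117460549/1033=- 1033^(- 1)*8677^1 * 13537^1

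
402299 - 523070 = -120771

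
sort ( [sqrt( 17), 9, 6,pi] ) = [ pi,sqrt(17),6,9 ]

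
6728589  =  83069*81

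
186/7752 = 31/1292=0.02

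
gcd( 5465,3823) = 1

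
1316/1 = 1316= 1316.00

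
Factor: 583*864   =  2^5*3^3*11^1*53^1 =503712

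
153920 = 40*3848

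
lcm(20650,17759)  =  887950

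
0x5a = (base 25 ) 3f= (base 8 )132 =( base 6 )230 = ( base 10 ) 90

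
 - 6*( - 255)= 1530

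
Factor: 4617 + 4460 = 9077 = 29^1*313^1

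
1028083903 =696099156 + 331984747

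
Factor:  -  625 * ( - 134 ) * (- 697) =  - 2^1* 5^4*17^1*41^1*67^1 =-58373750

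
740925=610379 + 130546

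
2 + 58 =60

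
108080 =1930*56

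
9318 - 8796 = 522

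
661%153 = 49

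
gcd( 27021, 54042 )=27021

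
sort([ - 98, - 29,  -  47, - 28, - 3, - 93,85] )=[ - 98, - 93, - 47  , - 29,  -  28, - 3,85]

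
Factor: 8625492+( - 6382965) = 2242527 = 3^1*7^1*106787^1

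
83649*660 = 55208340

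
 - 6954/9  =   - 773+1/3 = - 772.67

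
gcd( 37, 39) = 1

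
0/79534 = 0 = 0.00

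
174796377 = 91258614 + 83537763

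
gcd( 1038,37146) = 6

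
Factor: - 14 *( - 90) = 2^2*  3^2 * 5^1 * 7^1 = 1260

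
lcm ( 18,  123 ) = 738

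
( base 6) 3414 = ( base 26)14M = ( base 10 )802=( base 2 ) 1100100010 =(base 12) 56a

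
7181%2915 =1351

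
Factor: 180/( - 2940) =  - 3^1  *  7^( - 2) = - 3/49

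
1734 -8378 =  - 6644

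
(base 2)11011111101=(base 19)4I3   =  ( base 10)1789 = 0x6FD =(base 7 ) 5134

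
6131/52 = 6131/52 = 117.90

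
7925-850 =7075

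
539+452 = 991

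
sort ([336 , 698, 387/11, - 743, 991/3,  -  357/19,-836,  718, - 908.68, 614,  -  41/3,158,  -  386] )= [ - 908.68,-836,-743,-386,  -  357/19, - 41/3, 387/11, 158,991/3,336, 614, 698,718]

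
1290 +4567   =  5857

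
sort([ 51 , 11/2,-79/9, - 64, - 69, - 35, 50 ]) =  [-69,  -  64 ,  -  35,-79/9, 11/2, 50,51 ] 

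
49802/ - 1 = -49802 + 0/1 =-  49802.00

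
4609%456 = 49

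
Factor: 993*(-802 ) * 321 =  - 255639906 = - 2^1  *  3^2 *107^1 * 331^1*401^1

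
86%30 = 26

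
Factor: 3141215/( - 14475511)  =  -5^1*7^1 * 11^1*19^( - 1)* 41^1 * 199^1 * 761869^( - 1) 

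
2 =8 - 6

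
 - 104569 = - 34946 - 69623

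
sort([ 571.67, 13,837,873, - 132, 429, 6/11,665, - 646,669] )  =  [- 646, - 132, 6/11 , 13,429, 571.67, 665, 669,  837 , 873] 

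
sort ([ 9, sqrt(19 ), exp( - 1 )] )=[ exp( - 1 ),sqrt (19), 9] 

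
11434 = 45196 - 33762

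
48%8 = 0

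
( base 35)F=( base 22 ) f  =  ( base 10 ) 15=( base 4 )33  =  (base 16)F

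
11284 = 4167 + 7117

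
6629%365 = 59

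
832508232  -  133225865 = 699282367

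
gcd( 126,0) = 126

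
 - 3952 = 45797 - 49749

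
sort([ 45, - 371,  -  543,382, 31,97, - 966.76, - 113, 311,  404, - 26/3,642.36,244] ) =[-966.76,-543, - 371, - 113,  -  26/3, 31, 45,97,244, 311,382,404,  642.36] 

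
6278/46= 3139/23 = 136.48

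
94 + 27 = 121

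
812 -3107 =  - 2295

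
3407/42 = 3407/42 = 81.12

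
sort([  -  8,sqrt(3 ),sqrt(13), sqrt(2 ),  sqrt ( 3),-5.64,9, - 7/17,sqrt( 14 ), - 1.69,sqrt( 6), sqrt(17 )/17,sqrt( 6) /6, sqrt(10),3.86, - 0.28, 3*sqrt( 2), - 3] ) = [-8, - 5.64, - 3,- 1.69,- 7/17, - 0.28,  sqrt( 17 ) /17,sqrt (6)/6,sqrt( 2), sqrt( 3) , sqrt( 3), sqrt( 6),sqrt( 10),sqrt( 13),sqrt( 14 ),3.86,3*sqrt( 2 ),9]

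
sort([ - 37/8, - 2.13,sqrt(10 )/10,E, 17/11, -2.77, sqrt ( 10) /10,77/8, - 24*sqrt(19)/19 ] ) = [ - 24*sqrt( 19)/19, - 37/8,-2.77, - 2.13,sqrt(10)/10,sqrt( 10 )/10,  17/11, E,  77/8 ]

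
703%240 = 223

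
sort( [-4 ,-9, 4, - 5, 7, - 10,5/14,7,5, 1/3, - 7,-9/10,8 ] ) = [ - 10,-9, -7,  -  5,  -  4 , - 9/10, 1/3,5/14, 4, 5, 7, 7,  8] 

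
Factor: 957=3^1*11^1*29^1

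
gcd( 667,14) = 1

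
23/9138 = 23/9138 = 0.00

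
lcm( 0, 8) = 0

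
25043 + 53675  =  78718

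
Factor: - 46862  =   - 2^1 * 23431^1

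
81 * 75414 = 6108534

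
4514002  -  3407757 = 1106245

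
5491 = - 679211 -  - 684702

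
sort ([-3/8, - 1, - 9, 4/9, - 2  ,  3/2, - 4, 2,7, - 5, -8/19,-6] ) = [ - 9, - 6, - 5,-4, - 2,  -  1, - 8/19, - 3/8, 4/9, 3/2,2,7 ] 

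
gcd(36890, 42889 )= 7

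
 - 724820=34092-758912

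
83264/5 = 16652 + 4/5 = 16652.80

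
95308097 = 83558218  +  11749879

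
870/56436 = 145/9406 = 0.02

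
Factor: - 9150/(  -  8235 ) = 10/9 = 2^1*3^( - 2 ) *5^1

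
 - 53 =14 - 67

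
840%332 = 176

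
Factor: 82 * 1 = 2^1*41^1 = 82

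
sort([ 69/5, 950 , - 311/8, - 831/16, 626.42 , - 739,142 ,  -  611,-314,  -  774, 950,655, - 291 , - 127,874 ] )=[ - 774,-739, - 611, - 314,-291,-127,- 831/16, - 311/8,69/5, 142,626.42,655,874, 950,950 ]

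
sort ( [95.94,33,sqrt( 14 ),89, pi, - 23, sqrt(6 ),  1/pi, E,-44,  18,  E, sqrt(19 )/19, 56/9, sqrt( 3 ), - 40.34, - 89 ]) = [ - 89, - 44, - 40.34, - 23, sqrt(19)/19, 1/pi,sqrt(3), sqrt( 6),E,E, pi,sqrt(14) , 56/9, 18, 33, 89, 95.94] 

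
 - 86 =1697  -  1783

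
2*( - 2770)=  - 5540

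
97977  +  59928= 157905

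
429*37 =15873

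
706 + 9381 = 10087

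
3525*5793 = 20420325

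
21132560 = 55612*380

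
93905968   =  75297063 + 18608905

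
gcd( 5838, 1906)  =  2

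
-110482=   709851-820333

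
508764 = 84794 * 6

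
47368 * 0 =0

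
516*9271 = 4783836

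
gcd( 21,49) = 7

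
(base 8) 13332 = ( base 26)8H0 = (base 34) 522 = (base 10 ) 5850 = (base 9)8020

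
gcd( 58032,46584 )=72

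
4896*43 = 210528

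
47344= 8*5918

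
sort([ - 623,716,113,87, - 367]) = [-623, - 367,87, 113, 716]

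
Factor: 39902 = 2^1*71^1*281^1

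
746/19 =39 + 5/19 = 39.26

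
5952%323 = 138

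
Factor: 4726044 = 2^2*3^2*43^2  *  71^1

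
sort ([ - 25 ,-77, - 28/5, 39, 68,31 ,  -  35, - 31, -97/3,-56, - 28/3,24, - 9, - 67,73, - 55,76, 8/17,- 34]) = [-77,- 67, -56, - 55, - 35, - 34 ,-97/3, - 31,-25, -28/3,-9, - 28/5,  8/17,24,31,39,68,73, 76]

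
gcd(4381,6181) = 1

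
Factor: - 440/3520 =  - 1/8 = - 2^( - 3) 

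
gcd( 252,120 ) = 12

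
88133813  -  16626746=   71507067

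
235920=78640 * 3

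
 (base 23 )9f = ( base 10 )222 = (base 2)11011110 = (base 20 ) B2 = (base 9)266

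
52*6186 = 321672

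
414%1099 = 414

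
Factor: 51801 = 3^1*31^1*557^1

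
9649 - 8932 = 717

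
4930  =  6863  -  1933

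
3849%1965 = 1884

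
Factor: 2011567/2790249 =3^(-1 )*7^ ( - 1) *11^ ( - 1)*47^( - 1)*197^1 *257^(  -  1)* 10211^1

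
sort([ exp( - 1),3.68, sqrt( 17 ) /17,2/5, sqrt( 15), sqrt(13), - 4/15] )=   [ - 4/15,sqrt(17 ) /17, exp ( - 1),2/5, sqrt(13), 3.68, sqrt (15 ) ] 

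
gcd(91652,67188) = 44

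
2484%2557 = 2484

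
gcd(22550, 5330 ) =410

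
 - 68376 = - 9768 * 7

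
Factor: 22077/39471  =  3^1*11^1*59^( - 1)= 33/59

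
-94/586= - 1  +  246/293=- 0.16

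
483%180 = 123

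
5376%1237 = 428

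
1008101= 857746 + 150355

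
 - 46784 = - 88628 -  - 41844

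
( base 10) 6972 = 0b1101100111100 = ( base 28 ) 8p0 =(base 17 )1722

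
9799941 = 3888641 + 5911300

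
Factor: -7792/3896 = - 2 = -2^1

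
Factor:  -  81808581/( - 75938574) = 2^ ( - 1)*167^( - 1) * 75787^( - 1 )  *27269527^1 =27269527/25312858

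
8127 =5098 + 3029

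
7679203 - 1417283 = 6261920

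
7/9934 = 7/9934 = 0.00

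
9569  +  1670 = 11239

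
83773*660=55290180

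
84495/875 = 96 + 99/175= 96.57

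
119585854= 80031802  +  39554052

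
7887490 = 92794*85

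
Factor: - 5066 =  - 2^1*17^1*149^1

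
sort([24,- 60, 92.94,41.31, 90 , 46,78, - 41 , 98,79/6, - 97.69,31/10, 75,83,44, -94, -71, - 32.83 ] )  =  [ - 97.69, - 94, - 71, - 60,-41, - 32.83,31/10,79/6,24,41.31,44 , 46 , 75,78,83,90, 92.94,98 ] 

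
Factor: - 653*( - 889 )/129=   3^ ( - 1)*7^1*43^ ( - 1)*127^1*653^1= 580517/129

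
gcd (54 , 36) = 18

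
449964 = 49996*9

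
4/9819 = 4/9819 = 0.00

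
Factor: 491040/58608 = 2^1*5^1*31^1*37^(-1)  =  310/37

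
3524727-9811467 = - 6286740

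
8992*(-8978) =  -80730176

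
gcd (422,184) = 2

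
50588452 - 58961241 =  - 8372789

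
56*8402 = 470512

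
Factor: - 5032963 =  - 13^1*387151^1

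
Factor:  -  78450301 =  - 251^1*312551^1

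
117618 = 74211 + 43407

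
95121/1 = 95121=   95121.00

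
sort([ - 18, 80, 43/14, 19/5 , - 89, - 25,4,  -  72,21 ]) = [ - 89, - 72, - 25,  -  18,43/14, 19/5, 4, 21,  80]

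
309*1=309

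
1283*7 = 8981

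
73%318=73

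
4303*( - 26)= -111878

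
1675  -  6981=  - 5306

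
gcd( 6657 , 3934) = 7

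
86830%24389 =13663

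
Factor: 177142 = 2^1*7^1*12653^1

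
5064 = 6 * 844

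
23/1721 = 23/1721 = 0.01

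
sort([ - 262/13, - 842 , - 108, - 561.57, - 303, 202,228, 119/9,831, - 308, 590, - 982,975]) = [ - 982, - 842, - 561.57, - 308, - 303, -108, - 262/13,  119/9, 202,  228, 590,831, 975] 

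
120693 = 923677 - 802984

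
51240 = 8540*6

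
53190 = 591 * 90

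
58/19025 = 58/19025 = 0.00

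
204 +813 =1017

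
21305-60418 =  - 39113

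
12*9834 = 118008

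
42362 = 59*718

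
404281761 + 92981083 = 497262844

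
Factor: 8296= 2^3*17^1* 61^1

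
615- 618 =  - 3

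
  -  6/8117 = - 6/8117 =-0.00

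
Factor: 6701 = 6701^1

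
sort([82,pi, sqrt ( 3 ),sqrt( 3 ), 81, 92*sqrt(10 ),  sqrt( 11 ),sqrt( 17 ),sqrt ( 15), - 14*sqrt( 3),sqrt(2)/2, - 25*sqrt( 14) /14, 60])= [ - 14*sqrt(3 ), - 25 * sqrt(14)/14,sqrt ( 2) /2,sqrt(3), sqrt( 3 ),pi,sqrt( 11),sqrt(15),sqrt (17),60,81,  82,  92*sqrt( 10 )] 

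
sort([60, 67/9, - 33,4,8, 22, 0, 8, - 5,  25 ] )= [ - 33 ,-5,  0,  4,67/9, 8, 8,22 , 25, 60]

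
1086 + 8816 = 9902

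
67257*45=3026565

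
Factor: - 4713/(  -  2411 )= 3^1*1571^1 * 2411^( - 1 )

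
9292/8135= 1 + 1157/8135=   1.14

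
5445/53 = 102 +39/53 = 102.74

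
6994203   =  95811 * 73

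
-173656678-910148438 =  -1083805116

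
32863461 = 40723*807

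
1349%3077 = 1349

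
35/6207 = 35/6207 = 0.01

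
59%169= 59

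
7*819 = 5733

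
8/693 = 8/693=0.01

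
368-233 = 135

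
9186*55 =505230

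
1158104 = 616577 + 541527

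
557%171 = 44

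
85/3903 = 85/3903 =0.02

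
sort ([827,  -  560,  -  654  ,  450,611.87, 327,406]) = [-654, - 560,327, 406, 450 , 611.87,827]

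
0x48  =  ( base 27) 2i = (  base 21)39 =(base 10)72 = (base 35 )22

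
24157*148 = 3575236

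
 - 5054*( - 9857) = 49817278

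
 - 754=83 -837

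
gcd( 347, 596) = 1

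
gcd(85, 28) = 1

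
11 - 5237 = - 5226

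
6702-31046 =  - 24344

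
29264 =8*3658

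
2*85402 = 170804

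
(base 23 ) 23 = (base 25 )1O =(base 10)49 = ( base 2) 110001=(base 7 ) 100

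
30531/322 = 94 + 263/322 =94.82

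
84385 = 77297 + 7088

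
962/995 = 962/995 = 0.97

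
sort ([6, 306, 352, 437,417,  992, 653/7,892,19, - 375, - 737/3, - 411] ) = [- 411, - 375,-737/3, 6, 19, 653/7, 306,352,417  ,  437, 892,992] 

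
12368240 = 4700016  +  7668224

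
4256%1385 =101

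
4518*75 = 338850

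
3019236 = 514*5874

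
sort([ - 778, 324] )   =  [ - 778, 324 ]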